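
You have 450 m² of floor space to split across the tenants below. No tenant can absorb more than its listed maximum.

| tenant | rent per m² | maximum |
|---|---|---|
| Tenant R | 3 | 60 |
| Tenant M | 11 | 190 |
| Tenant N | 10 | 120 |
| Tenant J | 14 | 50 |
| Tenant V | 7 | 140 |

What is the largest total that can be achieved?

Order the tenants by rent per m²: Tenant J 14 > Tenant M 11 > Tenant N 10 > Tenant V 7 > Tenant R 3.
Tenant J takes 50 to reach its cap of 50 — 400 left.
Give Tenant M 190 to hit its cap of 190 — 210 left.
Tenant N: +120 to 120 (cap) — 90 left.
Tenant V has room for 140 but only 90 remain, so it gets 90.
Total = 11×190 + 10×120 + 14×50 + 7×90 = 4620.

4620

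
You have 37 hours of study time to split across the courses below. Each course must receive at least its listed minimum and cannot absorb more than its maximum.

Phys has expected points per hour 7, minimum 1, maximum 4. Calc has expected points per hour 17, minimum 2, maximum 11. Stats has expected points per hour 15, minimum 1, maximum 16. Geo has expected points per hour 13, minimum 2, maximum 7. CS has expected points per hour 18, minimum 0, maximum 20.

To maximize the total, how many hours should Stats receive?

Meeting every minimum uses 1+2+1+2+0 = 6 hours, leaving 31.
Order the courses by expected points per hour: CS 18 > Calc 17 > Stats 15 > Geo 13 > Phys 7.
CS takes 20 more to reach its cap of 20 → 11 left.
Calc: +9 to 11 (cap) → 2 left.
Only 2 left; Stats takes them to reach 3.

3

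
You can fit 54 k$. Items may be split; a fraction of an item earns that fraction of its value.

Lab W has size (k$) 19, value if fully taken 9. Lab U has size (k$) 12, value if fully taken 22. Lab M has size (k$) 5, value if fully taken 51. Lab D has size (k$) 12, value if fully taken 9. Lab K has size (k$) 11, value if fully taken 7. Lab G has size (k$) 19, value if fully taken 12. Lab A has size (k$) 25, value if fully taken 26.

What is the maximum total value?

108

Rank by value-to-size ratio: Lab M 51/5≈10.2, Lab U 22/12≈1.83, Lab A 26/25≈1.04, Lab D 9/12≈0.75, Lab K 7/11≈0.636, Lab G 12/19≈0.632, Lab W 9/19≈0.474.
Lab M: take in full, 5 k$ for value 51 — 49 left.
All 12 k$ of Lab U fit (value 22) — 37 remain.
All 25 k$ of Lab A fit (value 26) — 12 remain.
Take all of Lab D (12 k$, value 9) — 0 k$ left.
Total value = 108.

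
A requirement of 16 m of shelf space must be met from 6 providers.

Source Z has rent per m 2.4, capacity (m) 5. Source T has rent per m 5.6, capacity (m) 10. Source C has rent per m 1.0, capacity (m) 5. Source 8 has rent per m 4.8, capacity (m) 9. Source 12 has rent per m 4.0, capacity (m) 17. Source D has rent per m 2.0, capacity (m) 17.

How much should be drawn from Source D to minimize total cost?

Cheapest first:
Source C (1.0): use full 5 → 11 m to go.
Source D (2.0): take the remaining 11 → done.
Source Z, Source 12, Source 8, Source T: unused.

11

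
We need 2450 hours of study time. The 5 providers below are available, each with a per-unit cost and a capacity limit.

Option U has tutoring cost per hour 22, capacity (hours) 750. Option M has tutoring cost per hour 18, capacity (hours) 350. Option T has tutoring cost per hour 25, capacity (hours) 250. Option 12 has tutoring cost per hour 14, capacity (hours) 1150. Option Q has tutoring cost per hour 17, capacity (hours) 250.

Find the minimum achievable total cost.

Fill from the cheapest provider first.
Option 12 (14): use full 1150 — 1300 hours to go.
Option Q at 17: take all 250 hours — 1050 still needed.
Option M (18): use full 350 — 700 hours to go.
Option U (22): take the remaining 700 — done.
Option T: unused.
Cost = 1150×14 + 250×17 + 350×18 + 700×22 = 42050.

42050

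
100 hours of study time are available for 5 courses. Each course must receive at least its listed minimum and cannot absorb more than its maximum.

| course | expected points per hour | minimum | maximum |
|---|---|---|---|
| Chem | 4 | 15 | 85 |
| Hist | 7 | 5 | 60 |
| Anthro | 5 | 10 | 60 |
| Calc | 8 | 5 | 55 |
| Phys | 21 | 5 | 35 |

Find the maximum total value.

1160

Meeting every minimum uses 15+5+10+5+5 = 40 hours, leaving 60.
Rank by expected points per hour: Phys 21 > Calc 8 > Hist 7 > Anthro 5 > Chem 4.
Phys takes 30 more to reach its cap of 35 ; 30 left.
Calc: +30 (room for 50) → 35. Pool exhausted.
Total = 4×15 + 7×5 + 5×10 + 8×35 + 21×35 = 1160.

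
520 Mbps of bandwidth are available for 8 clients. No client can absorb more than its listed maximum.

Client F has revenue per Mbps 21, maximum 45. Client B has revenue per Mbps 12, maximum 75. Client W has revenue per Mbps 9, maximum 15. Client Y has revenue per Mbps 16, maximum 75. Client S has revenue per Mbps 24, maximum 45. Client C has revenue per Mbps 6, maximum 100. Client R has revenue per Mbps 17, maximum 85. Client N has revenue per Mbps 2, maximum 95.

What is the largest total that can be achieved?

Rank by revenue per Mbps: Client S 24 > Client F 21 > Client R 17 > Client Y 16 > Client B 12 > Client W 9 > Client C 6 > Client N 2.
Client S: +45 to 45 (cap) → 475 left.
Give Client F 45 to hit its cap of 45 → 430 left.
Client R takes 85 to reach its cap of 85 → 345 left.
Client Y: +75 to 75 (cap) → 270 left.
Client B: +75 to 75 (cap) → 195 left.
Client W: +15 to 15 (cap) → 180 left.
Client C: +100 to 100 (cap) → 80 left.
Only 80 left; Client N takes them to reach 80.
Total = 21×45 + 12×75 + 9×15 + 16×75 + 24×45 + 6×100 + 17×85 + 2×80 = 6465.

6465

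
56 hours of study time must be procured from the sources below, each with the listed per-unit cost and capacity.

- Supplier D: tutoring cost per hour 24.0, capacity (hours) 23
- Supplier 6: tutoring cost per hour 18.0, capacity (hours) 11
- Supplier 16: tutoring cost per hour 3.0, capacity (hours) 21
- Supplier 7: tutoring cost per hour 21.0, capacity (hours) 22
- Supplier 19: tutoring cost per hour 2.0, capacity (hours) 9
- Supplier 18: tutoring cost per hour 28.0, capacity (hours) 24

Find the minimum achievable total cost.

Fill from the cheapest source first.
Supplier 19 at 2.0: take all 9 hours ; 47 still needed.
Supplier 16 (3.0): use full 21 ; 26 hours to go.
Supplier 6 at 18.0: take all 11 hours ; 15 still needed.
Supplier 7 at 21.0: take 15 of its 22 ; requirement met.
Supplier D, Supplier 18: unused.
Cost = 9×2.0 + 21×3.0 + 11×18.0 + 15×21.0 = 594.

594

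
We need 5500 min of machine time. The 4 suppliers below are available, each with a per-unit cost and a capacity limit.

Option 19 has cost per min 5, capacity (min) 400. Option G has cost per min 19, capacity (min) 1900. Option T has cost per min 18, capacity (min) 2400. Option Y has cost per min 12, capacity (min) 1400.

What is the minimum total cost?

86700

Cheapest first:
Take 400 from Option 19 at 5 ; need 5100 more.
Option Y at 12: take all 1400 min ; 3700 still needed.
Take 2400 from Option T at 18 ; need 1300 more.
Option G (19): take the remaining 1300 ; done.
Cost = 400×5 + 1400×12 + 2400×18 + 1300×19 = 86700.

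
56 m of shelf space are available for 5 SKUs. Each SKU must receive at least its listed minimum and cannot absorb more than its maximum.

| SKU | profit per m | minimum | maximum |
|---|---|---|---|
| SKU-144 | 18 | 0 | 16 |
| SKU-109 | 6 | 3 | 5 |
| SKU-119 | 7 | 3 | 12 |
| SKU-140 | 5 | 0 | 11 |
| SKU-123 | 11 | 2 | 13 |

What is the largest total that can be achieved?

Meeting every minimum uses 0+3+3+0+2 = 8 m, leaving 48.
Rank by profit per m: SKU-144 18 > SKU-123 11 > SKU-119 7 > SKU-109 6 > SKU-140 5.
SKU-144: +16 to 16 (cap) → 32 left.
SKU-123: +11 to 13 (cap) → 21 left.
Give SKU-119 9 more to hit its cap of 12 → 12 left.
Give SKU-109 2 more to hit its cap of 5 → 10 left.
Only 10 left; SKU-140 takes them to reach 10.
Total = 18×16 + 6×5 + 7×12 + 5×10 + 11×13 = 595.

595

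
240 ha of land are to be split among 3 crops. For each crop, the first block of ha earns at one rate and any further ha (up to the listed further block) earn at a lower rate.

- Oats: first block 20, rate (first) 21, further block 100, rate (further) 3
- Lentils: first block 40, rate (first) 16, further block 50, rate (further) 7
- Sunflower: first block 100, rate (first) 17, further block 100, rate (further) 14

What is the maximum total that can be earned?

Order all 6 blocks by rate: Oats/first 21 > Sunflower/first 17 > Lentils/first 16 > Sunflower/second 14 > Lentils/second 7 > Oats/second 3.
Oats/first (21): +20 → 220 left.
Sunflower first at 17: fill all 100 → 120 left.
Fill Lentils first block (40 at 16) → 80 left.
Sunflower second at 14: only 80 left, fill 80.
Total = 21×20 + 17×100 + 16×40 + 14×80 = 3880.

3880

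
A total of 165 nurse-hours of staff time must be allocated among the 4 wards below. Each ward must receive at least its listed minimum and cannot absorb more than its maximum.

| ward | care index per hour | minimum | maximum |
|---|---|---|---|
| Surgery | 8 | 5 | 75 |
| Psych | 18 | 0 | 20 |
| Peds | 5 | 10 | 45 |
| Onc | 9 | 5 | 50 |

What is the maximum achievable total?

1510

Meeting every minimum uses 5+0+10+5 = 20 nurse-hours, leaving 145.
Highest care index per hour first: Psych 18 > Onc 9 > Surgery 8 > Peds 5.
Psych: +20 to 20 (cap) → 125 left.
Onc takes 45 more to reach its cap of 50 → 80 left.
Give Surgery 70 more to hit its cap of 75 → 10 left.
Peds: +10 (room for 35) → 20. Pool exhausted.
Total = 8×75 + 18×20 + 5×20 + 9×50 = 1510.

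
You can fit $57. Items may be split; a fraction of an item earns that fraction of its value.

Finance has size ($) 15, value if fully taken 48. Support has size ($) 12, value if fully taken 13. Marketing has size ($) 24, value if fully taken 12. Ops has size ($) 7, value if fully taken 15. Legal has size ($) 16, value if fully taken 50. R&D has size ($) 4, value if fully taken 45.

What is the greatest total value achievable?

Rank by value-to-size ratio: R&D 45/4≈11.2, Finance 48/15≈3.2, Legal 50/16≈3.12, Ops 15/7≈2.14, Support 13/12≈1.08, Marketing 12/24≈0.5.
Take all of R&D (4 $, value 45) → 53 $ left.
All 15 $ of Finance fit (value 48) → 38 remain.
All 16 $ of Legal fit (value 50) → 22 remain.
Ops: take in full, 7 $ for value 15 → 15 left.
Support: take in full, 12 $ for value 13 → 3 left.
Fill the last 3 $ with part of Marketing: 3/24 of it earns 1.5.
Total value = 172.5.

172.5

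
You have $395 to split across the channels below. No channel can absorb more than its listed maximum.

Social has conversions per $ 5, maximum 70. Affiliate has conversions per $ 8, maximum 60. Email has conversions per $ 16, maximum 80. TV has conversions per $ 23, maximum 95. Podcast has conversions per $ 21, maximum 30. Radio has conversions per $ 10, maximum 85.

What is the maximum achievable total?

Highest conversions per $ first: TV 23 > Podcast 21 > Email 16 > Radio 10 > Affiliate 8 > Social 5.
TV takes 95 to reach its cap of 95 — 300 left.
Podcast: +30 to 30 (cap) — 270 left.
Give Email 80 to hit its cap of 80 — 190 left.
Give Radio 85 to hit its cap of 85 — 105 left.
Affiliate: +60 to 60 (cap) — 45 left.
Only 45 left; Social takes them to reach 45.
Total = 5×45 + 8×60 + 16×80 + 23×95 + 21×30 + 10×85 = 5650.

5650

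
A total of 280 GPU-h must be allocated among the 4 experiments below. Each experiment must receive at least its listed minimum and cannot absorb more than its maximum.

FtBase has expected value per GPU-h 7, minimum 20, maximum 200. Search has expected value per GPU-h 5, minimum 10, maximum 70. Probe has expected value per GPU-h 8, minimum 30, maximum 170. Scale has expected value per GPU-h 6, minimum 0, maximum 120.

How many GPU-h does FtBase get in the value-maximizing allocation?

Meeting every minimum uses 20+10+30+0 = 60 GPU-h, leaving 220.
Highest expected value per GPU-h first: Probe 8 > FtBase 7 > Scale 6 > Search 5.
Probe: +140 to 170 (cap) — 80 left.
Only 80 left; FtBase takes them to reach 100.

100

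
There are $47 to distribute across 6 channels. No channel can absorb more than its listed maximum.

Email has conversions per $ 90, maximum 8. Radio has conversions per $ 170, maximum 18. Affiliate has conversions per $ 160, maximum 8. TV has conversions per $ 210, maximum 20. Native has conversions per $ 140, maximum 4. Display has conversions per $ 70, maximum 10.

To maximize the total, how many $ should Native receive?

Highest conversions per $ first: TV 210 > Radio 170 > Affiliate 160 > Native 140 > Email 90 > Display 70.
TV: +20 to 20 (cap) ; 27 left.
Radio takes 18 to reach its cap of 18 ; 9 left.
Give Affiliate 8 to hit its cap of 8 ; 1 left.
Native: +1 (room for 4) → 1. Pool exhausted.

1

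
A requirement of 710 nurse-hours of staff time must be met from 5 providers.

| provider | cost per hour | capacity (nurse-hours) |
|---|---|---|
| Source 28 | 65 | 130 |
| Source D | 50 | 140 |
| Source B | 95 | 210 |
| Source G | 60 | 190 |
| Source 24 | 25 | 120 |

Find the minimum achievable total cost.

Fill from the cheapest provider first.
Source 24 at 25: take all 120 nurse-hours — 590 still needed.
Take 140 from Source D at 50 — need 450 more.
Source G at 60: take all 190 nurse-hours — 260 still needed.
Take 130 from Source 28 at 65 — need 130 more.
Source B (95): take the remaining 130 — done.
Cost = 120×25 + 140×50 + 190×60 + 130×65 + 130×95 = 42200.

42200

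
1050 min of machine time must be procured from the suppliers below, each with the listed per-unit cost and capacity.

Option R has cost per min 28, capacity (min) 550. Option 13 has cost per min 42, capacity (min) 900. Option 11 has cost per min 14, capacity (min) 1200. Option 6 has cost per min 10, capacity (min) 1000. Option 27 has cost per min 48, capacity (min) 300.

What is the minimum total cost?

Cheapest first:
Take 1000 from Option 6 at 10 — need 50 more.
Option 11 at 14: take 50 of its 1200 — requirement met.
Option R, Option 13, Option 27: unused.
Cost = 1000×10 + 50×14 = 10700.

10700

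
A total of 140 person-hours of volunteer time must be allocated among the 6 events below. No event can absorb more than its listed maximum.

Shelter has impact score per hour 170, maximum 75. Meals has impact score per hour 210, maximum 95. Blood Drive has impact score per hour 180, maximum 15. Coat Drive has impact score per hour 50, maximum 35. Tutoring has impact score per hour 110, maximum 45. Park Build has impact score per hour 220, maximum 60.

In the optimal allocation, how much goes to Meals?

Highest impact score per hour first: Park Build 220 > Meals 210 > Blood Drive 180 > Shelter 170 > Tutoring 110 > Coat Drive 50.
Give Park Build 60 to hit its cap of 60 → 80 left.
Only 80 left; Meals takes them to reach 80.

80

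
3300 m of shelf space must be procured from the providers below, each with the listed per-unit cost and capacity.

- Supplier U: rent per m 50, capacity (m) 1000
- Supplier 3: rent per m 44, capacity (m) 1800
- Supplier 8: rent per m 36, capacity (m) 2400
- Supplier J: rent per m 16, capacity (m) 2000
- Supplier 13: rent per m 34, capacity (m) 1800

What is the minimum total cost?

Fill from the cheapest provider first.
Supplier J at 16: take all 2000 m → 1300 still needed.
Take 1300 from Supplier 13 at 34 to finish.
Supplier 8, Supplier 3, Supplier U: unused.
Cost = 2000×16 + 1300×34 = 76200.

76200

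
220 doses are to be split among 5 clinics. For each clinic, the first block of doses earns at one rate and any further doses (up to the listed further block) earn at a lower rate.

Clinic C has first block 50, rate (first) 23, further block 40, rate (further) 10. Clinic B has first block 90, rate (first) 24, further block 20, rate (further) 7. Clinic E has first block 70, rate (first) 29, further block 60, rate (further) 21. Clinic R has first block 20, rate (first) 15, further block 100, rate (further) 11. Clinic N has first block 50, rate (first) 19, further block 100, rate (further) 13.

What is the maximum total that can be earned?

5550

Rank every tier by rate: Clinic E/first 29 > Clinic B/first 24 > Clinic C/first 23 > Clinic E/second 21 > Clinic N/first 19 > Clinic R/first 15 > Clinic N/second 13 > Clinic R/second 11 > Clinic C/second 10 > Clinic B/second 7.
Clinic E/first (29): +70 → 150 left.
Fill Clinic B first block (90 at 24) → 60 left.
Clinic C first at 23: fill all 50 → 10 left.
Clinic E second at 21: only 10 left, fill 10.
Total = 29×70 + 24×90 + 23×50 + 21×10 = 5550.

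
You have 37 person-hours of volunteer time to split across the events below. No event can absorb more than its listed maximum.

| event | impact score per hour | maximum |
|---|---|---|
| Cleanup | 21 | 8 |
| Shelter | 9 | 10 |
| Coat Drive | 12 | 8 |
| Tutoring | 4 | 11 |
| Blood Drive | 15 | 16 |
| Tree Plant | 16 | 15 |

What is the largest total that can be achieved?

Order the events by impact score per hour: Cleanup 21 > Tree Plant 16 > Blood Drive 15 > Coat Drive 12 > Shelter 9 > Tutoring 4.
Cleanup takes 8 to reach its cap of 8 → 29 left.
Give Tree Plant 15 to hit its cap of 15 → 14 left.
Blood Drive has room for 16 but only 14 remain, so it gets 14.
Total = 21×8 + 15×14 + 16×15 = 618.

618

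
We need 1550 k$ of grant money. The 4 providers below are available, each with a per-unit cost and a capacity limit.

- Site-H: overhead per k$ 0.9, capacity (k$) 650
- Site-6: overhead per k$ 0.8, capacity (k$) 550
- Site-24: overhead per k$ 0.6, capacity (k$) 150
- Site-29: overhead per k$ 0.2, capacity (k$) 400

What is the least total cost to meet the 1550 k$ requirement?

Use providers in increasing cost order.
Site-29 (0.2): use full 400 — 1150 k$ to go.
Site-24 (0.6): use full 150 — 1000 k$ to go.
Take 550 from Site-6 at 0.8 — need 450 more.
Take 450 from Site-H at 0.9 to finish.
Cost = 400×0.2 + 150×0.6 + 550×0.8 + 450×0.9 = 1015.

1015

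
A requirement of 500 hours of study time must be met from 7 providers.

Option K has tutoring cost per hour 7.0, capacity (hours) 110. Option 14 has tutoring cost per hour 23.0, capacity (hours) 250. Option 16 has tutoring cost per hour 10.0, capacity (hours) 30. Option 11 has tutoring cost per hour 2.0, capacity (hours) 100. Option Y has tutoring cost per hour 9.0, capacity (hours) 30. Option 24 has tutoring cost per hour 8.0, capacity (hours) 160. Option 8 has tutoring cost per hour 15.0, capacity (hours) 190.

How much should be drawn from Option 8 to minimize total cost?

Use providers in increasing cost order.
Option 11 at 2.0: take all 100 hours → 400 still needed.
Option K (7.0): use full 110 → 290 hours to go.
Option 24 (8.0): use full 160 → 130 hours to go.
Option Y at 9.0: take all 30 hours → 100 still needed.
Option 16 at 10.0: take all 30 hours → 70 still needed.
Option 8 at 15.0: take 70 of its 190 → requirement met.
Option 14: unused.

70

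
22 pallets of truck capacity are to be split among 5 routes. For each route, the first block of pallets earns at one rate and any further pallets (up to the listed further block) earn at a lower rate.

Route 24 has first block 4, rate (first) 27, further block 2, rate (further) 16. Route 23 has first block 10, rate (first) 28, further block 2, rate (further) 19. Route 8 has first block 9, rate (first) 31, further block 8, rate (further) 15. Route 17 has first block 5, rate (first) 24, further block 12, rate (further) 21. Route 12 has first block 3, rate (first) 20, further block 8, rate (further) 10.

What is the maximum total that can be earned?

640

Rank every tier by rate: Route 8/first 31 > Route 23/first 28 > Route 24/first 27 > Route 17/first 24 > Route 17/second 21 > Route 12/first 20 > Route 23/second 19 > Route 24/second 16 > Route 8/second 15 > Route 12/second 10.
Route 8 first at 31: fill all 9 ; 13 left.
Route 23 first at 28: fill all 10 ; 3 left.
3 remain; put them into Route 24 first at 27.
Total = 31×9 + 28×10 + 27×3 = 640.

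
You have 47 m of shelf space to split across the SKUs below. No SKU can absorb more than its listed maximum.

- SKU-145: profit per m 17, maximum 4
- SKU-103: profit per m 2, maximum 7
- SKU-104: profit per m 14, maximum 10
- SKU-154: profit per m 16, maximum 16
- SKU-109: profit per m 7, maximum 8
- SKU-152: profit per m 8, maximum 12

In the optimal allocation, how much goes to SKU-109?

5

Order the SKUs by profit per m: SKU-145 17 > SKU-154 16 > SKU-104 14 > SKU-152 8 > SKU-109 7 > SKU-103 2.
Give SKU-145 4 to hit its cap of 4 — 43 left.
Give SKU-154 16 to hit its cap of 16 — 27 left.
Give SKU-104 10 to hit its cap of 10 — 17 left.
SKU-152: +12 to 12 (cap) — 5 left.
Only 5 left; SKU-109 takes them to reach 5.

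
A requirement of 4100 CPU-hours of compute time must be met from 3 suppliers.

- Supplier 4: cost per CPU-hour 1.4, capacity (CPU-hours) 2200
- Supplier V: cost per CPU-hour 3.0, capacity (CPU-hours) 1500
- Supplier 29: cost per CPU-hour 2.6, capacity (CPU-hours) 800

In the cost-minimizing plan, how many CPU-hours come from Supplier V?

1100

Fill from the cheapest supplier first.
Take 2200 from Supplier 4 at 1.4 → need 1900 more.
Supplier 29 (2.6): use full 800 → 1100 CPU-hours to go.
Supplier V (3.0): take the remaining 1100 → done.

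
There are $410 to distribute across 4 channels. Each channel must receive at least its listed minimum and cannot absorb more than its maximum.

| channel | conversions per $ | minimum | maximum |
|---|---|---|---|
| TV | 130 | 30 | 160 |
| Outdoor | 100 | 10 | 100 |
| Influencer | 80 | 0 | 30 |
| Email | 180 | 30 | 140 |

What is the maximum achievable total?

56800

Meeting every minimum uses 30+10+0+30 = 70 $, leaving 340.
Highest conversions per $ first: Email 180 > TV 130 > Outdoor 100 > Influencer 80.
Email: +110 to 140 (cap) — 230 left.
TV takes 130 more to reach its cap of 160 — 100 left.
Outdoor takes 90 more to reach its cap of 100 — 10 left.
Influencer has room for 30 more but only 10 remain, so it gets 10.
Total = 130×160 + 100×100 + 80×10 + 180×140 = 56800.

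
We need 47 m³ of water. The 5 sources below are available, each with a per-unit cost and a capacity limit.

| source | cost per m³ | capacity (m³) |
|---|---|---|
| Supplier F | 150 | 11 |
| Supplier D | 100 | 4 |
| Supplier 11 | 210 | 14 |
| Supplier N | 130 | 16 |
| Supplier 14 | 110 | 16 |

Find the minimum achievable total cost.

5890

Use sources in increasing cost order.
Supplier D (100): use full 4 ; 43 m³ to go.
Take 16 from Supplier 14 at 110 ; need 27 more.
Supplier N (130): use full 16 ; 11 m³ to go.
Supplier F (150): use full 11 ; 0 m³ to go.
Supplier 11: unused.
Cost = 4×100 + 16×110 + 16×130 + 11×150 = 5890.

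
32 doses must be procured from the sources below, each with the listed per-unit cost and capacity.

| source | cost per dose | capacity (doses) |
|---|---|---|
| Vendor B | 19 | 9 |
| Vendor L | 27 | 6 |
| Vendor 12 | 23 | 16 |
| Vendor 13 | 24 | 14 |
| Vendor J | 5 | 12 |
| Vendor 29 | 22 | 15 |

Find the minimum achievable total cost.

473

Use sources in increasing cost order.
Take 12 from Vendor J at 5 — need 20 more.
Take 9 from Vendor B at 19 — need 11 more.
Vendor 29 at 22: take 11 of its 15 — requirement met.
Vendor 12, Vendor 13, Vendor L: unused.
Cost = 12×5 + 9×19 + 11×22 = 473.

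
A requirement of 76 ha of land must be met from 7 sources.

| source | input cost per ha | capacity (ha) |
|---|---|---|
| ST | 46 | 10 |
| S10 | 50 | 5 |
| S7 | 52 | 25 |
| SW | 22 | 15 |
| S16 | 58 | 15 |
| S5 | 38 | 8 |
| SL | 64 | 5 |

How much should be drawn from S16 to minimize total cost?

13

Cheapest first:
SW at 22: take all 15 ha — 61 still needed.
S5 (38): use full 8 — 53 ha to go.
ST at 46: take all 10 ha — 43 still needed.
Take 5 from S10 at 50 — need 38 more.
Take 25 from S7 at 52 — need 13 more.
S16 (58): take the remaining 13 — done.
SL: unused.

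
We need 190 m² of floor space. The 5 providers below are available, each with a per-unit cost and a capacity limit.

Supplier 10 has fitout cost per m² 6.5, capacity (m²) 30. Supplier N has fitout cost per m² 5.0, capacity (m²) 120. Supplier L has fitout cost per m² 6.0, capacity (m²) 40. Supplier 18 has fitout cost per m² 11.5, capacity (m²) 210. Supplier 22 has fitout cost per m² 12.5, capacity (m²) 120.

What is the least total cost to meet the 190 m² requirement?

1035

Fill from the cheapest provider first.
Supplier N at 5.0: take all 120 m² — 70 still needed.
Supplier L at 6.0: take all 40 m² — 30 still needed.
Supplier 10 (6.5): use full 30 — 0 m² to go.
Supplier 18, Supplier 22: unused.
Cost = 120×5.0 + 40×6.0 + 30×6.5 = 1035.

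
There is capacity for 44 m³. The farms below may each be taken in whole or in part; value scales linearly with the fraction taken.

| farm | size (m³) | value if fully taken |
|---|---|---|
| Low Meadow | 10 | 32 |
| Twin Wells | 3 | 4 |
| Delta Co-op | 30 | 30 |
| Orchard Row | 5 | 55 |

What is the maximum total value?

117

Best value per unit of size first: Orchard Row 55/5≈11, Low Meadow 32/10≈3.2, Twin Wells 4/3≈1.33, Delta Co-op 30/30≈1.
Orchard Row: take in full, 5 m³ for value 55 → 39 left.
Low Meadow: take in full, 10 m³ for value 32 → 29 left.
Twin Wells: take in full, 3 m³ for value 4 → 26 left.
Only 26 m³ remain; take 26/30 of Delta Co-op for value 30×26/30 = 26.
Total value = 117.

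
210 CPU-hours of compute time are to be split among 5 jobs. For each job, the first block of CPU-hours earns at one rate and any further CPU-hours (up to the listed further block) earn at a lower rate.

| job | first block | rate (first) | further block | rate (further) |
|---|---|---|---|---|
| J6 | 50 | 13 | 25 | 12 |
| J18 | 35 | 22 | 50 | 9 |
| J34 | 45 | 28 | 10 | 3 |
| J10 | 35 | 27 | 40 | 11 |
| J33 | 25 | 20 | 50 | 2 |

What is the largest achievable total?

4365

Order all 10 blocks by rate: J34/first 28 > J10/first 27 > J18/first 22 > J33/first 20 > J6/first 13 > J6/second 12 > J10/second 11 > J18/second 9 > J34/second 3 > J33/second 2.
Fill J34 first block (45 at 28) ; 165 left.
J10 first at 27: fill all 35 ; 130 left.
Fill J18 first block (35 at 22) ; 95 left.
J33/first (20): +25 ; 70 left.
Fill J6 first block (50 at 13) ; 20 left.
J6 second at 12: only 20 left, fill 20.
Total = 28×45 + 27×35 + 22×35 + 20×25 + 13×50 + 12×20 = 4365.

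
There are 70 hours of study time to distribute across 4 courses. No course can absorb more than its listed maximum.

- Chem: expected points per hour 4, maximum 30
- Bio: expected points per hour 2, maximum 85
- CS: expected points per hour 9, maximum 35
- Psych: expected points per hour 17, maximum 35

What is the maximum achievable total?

910

Highest expected points per hour first: Psych 17 > CS 9 > Chem 4 > Bio 2.
Psych: +35 to 35 (cap) ; 35 left.
Give CS 35 to hit its cap of 35 ; 0 left.
Total = 9×35 + 17×35 = 910.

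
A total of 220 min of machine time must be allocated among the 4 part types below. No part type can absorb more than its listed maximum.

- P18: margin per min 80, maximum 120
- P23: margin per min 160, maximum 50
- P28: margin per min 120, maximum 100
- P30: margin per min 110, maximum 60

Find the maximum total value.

Order the part types by margin per min: P23 160 > P28 120 > P30 110 > P18 80.
Give P23 50 to hit its cap of 50 — 170 left.
Give P28 100 to hit its cap of 100 — 70 left.
P30: +60 to 60 (cap) — 10 left.
P18: +10 (room for 120) → 10. Pool exhausted.
Total = 80×10 + 160×50 + 120×100 + 110×60 = 27400.

27400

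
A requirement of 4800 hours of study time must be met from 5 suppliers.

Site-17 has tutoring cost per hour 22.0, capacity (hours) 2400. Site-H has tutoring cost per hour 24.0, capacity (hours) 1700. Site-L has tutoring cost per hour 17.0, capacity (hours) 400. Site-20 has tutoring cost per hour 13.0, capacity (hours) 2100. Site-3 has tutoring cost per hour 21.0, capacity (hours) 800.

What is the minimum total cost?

83900

Use suppliers in increasing cost order.
Site-20 (13.0): use full 2100 → 2700 hours to go.
Site-L (17.0): use full 400 → 2300 hours to go.
Site-3 at 21.0: take all 800 hours → 1500 still needed.
Site-17 at 22.0: take 1500 of its 2400 → requirement met.
Site-H: unused.
Cost = 2100×13.0 + 400×17.0 + 800×21.0 + 1500×22.0 = 83900.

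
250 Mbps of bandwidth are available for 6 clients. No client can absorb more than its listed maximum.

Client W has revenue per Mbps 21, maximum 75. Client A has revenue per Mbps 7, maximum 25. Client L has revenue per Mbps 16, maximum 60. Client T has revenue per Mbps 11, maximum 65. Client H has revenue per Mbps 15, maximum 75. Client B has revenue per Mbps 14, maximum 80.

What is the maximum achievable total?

4220

Order the clients by revenue per Mbps: Client W 21 > Client L 16 > Client H 15 > Client B 14 > Client T 11 > Client A 7.
Client W takes 75 to reach its cap of 75 ; 175 left.
Client L takes 60 to reach its cap of 60 ; 115 left.
Client H: +75 to 75 (cap) ; 40 left.
Only 40 left; Client B takes them to reach 40.
Total = 21×75 + 16×60 + 15×75 + 14×40 = 4220.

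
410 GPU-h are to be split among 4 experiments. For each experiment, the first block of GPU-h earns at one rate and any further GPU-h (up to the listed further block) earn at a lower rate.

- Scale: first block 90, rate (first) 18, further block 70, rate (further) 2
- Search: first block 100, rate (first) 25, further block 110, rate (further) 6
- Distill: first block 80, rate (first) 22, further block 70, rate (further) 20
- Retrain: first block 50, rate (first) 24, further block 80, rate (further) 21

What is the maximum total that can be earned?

9080

Treat each block as its own option and order by rate: Search/first 25 > Retrain/first 24 > Distill/first 22 > Retrain/second 21 > Distill/second 20 > Scale/first 18 > Search/second 6 > Scale/second 2.
Search first at 25: fill all 100 ; 310 left.
Fill Retrain first block (50 at 24) ; 260 left.
Fill Distill first block (80 at 22) ; 180 left.
Fill Retrain second block (80 at 21) ; 100 left.
Distill/second (20): +70 ; 30 left.
Scale first at 18: only 30 left, fill 30.
Total = 25×100 + 24×50 + 22×80 + 21×80 + 20×70 + 18×30 = 9080.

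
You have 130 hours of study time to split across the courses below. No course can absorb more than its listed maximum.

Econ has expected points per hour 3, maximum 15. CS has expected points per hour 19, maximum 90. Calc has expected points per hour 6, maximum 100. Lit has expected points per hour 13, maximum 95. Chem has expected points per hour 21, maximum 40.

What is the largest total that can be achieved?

2550

Rank by expected points per hour: Chem 21 > CS 19 > Lit 13 > Calc 6 > Econ 3.
Give Chem 40 to hit its cap of 40 ; 90 left.
CS takes 90 to reach its cap of 90 ; 0 left.
Total = 19×90 + 21×40 = 2550.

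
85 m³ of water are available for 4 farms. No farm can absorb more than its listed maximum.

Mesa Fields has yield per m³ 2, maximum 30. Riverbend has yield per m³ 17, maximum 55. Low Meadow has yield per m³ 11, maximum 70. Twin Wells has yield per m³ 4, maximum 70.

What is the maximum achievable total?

1265

Order the farms by yield per m³: Riverbend 17 > Low Meadow 11 > Twin Wells 4 > Mesa Fields 2.
Riverbend takes 55 to reach its cap of 55 → 30 left.
Low Meadow: +30 (room for 70) → 30. Pool exhausted.
Total = 17×55 + 11×30 = 1265.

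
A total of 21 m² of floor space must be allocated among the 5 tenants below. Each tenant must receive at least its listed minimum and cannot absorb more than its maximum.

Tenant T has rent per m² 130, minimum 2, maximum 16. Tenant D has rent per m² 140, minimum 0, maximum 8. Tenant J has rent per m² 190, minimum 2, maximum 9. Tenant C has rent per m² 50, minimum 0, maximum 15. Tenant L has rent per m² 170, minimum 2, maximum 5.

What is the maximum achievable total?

3520

Meeting every minimum uses 2+0+2+0+2 = 6 m², leaving 15.
Highest rent per m² first: Tenant J 190 > Tenant L 170 > Tenant D 140 > Tenant T 130 > Tenant C 50.
Tenant J: +7 to 9 (cap) ; 8 left.
Tenant L takes 3 more to reach its cap of 5 ; 5 left.
Only 5 left; Tenant D takes them to reach 5.
Total = 130×2 + 140×5 + 190×9 + 170×5 = 3520.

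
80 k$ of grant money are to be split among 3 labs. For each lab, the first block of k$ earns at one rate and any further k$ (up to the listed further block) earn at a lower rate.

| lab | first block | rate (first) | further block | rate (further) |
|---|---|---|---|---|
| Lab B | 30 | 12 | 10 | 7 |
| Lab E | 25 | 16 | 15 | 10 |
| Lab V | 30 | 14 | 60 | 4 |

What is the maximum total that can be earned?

Rank every tier by rate: Lab E/first 16 > Lab V/first 14 > Lab B/first 12 > Lab E/second 10 > Lab B/second 7 > Lab V/second 4.
Fill Lab E first block (25 at 16) ; 55 left.
Fill Lab V first block (30 at 14) ; 25 left.
25 remain; put them into Lab B first at 12.
Total = 16×25 + 14×30 + 12×25 = 1120.

1120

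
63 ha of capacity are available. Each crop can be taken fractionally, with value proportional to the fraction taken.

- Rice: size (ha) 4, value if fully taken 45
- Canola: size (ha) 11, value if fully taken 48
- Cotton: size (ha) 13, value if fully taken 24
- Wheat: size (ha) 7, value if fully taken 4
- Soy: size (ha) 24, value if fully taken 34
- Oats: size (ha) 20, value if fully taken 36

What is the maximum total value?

174.25

Rank by value-to-size ratio: Rice 45/4≈11.2, Canola 48/11≈4.36, Cotton 24/13≈1.85, Oats 36/20≈1.8, Soy 34/24≈1.42, Wheat 4/7≈0.571.
All 4 ha of Rice fit (value 45) — 59 remain.
All 11 ha of Canola fit (value 48) — 48 remain.
Cotton: take in full, 13 ha for value 24 — 35 left.
All 20 ha of Oats fit (value 36) — 15 remain.
Fill the last 15 ha with part of Soy: 15/24 of it earns 21.25.
Total value = 174.25.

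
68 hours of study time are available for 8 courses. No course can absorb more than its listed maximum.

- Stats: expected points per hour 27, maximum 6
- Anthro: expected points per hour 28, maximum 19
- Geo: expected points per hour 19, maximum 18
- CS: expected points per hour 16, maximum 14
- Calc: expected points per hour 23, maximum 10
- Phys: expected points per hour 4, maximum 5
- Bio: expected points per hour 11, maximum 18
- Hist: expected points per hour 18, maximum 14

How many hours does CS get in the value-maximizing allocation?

Order the courses by expected points per hour: Anthro 28 > Stats 27 > Calc 23 > Geo 19 > Hist 18 > CS 16 > Bio 11 > Phys 4.
Anthro: +19 to 19 (cap) — 49 left.
Stats: +6 to 6 (cap) — 43 left.
Calc: +10 to 10 (cap) — 33 left.
Geo takes 18 to reach its cap of 18 — 15 left.
Give Hist 14 to hit its cap of 14 — 1 left.
Only 1 left; CS takes them to reach 1.

1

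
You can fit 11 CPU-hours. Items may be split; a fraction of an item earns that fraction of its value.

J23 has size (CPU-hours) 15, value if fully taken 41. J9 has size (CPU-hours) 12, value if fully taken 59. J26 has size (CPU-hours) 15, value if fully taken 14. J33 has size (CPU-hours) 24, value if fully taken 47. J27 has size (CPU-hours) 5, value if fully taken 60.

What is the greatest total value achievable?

89.5

Sort by value density: J27 60/5≈12, J9 59/12≈4.92, J23 41/15≈2.73, J33 47/24≈1.96, J26 14/15≈0.933.
All 5 CPU-hours of J27 fit (value 60) → 6 remain.
6 CPU-hours left: a 6/12 share of J9 gives 59×6/12 = 29.5.
Total value = 89.5.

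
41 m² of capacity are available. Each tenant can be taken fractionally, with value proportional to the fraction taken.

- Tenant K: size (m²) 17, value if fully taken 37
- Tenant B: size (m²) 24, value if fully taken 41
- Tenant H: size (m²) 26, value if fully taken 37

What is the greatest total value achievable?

Best value per unit of size first: Tenant K 37/17≈2.18, Tenant B 41/24≈1.71, Tenant H 37/26≈1.42.
Tenant K: take in full, 17 m² for value 37 ; 24 left.
Take all of Tenant B (24 m², value 41) ; 0 m² left.
Total value = 78.

78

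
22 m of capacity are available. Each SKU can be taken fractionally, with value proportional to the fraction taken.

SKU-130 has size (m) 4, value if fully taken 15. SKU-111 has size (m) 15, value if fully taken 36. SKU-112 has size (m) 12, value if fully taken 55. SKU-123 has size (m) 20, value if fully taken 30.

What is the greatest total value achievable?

84.4

Best value per unit of size first: SKU-112 55/12≈4.58, SKU-130 15/4≈3.75, SKU-111 36/15≈2.4, SKU-123 30/20≈1.5.
Take all of SKU-112 (12 m, value 55) — 10 m left.
SKU-130: take in full, 4 m for value 15 — 6 left.
Only 6 m remain; take 6/15 of SKU-111 for value 36×6/15 = 14.4.
Total value = 84.4.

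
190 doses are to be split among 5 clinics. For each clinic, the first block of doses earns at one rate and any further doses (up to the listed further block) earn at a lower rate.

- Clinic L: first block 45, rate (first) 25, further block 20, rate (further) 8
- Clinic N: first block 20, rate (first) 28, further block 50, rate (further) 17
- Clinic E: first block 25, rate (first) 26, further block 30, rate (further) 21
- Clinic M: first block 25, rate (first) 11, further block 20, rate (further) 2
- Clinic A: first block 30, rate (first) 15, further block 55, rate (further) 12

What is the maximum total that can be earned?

4115

Treat each block as its own option and order by rate: Clinic N/first 28 > Clinic E/first 26 > Clinic L/first 25 > Clinic E/second 21 > Clinic N/second 17 > Clinic A/first 15 > Clinic A/second 12 > Clinic M/first 11 > Clinic L/second 8 > Clinic M/second 2.
Clinic N first at 28: fill all 20 ; 170 left.
Clinic E first at 26: fill all 25 ; 145 left.
Clinic L first at 25: fill all 45 ; 100 left.
Clinic E second at 21: fill all 30 ; 70 left.
Fill Clinic N second block (50 at 17) ; 20 left.
20 remain; put them into Clinic A first at 15.
Total = 28×20 + 26×25 + 25×45 + 21×30 + 17×50 + 15×20 = 4115.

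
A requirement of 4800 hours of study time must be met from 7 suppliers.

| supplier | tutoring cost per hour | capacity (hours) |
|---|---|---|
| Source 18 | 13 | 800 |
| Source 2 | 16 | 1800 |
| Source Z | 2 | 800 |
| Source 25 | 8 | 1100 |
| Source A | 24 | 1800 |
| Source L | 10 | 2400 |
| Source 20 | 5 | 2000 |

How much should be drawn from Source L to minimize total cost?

Cheapest first:
Source Z (2): use full 800 → 4000 hours to go.
Source 20 at 5: take all 2000 hours → 2000 still needed.
Source 25 at 8: take all 1100 hours → 900 still needed.
Source L (10): take the remaining 900 → done.
Source 18, Source 2, Source A: unused.

900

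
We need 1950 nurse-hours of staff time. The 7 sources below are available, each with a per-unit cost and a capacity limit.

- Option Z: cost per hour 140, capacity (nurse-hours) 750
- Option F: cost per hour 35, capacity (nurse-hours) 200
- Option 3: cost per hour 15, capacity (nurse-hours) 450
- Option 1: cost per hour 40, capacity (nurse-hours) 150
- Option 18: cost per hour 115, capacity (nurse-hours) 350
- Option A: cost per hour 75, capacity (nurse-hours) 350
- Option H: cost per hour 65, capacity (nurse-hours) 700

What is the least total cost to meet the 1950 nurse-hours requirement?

Cheapest first:
Option 3 at 15: take all 450 nurse-hours — 1500 still needed.
Option F (35): use full 200 — 1300 nurse-hours to go.
Option 1 (40): use full 150 — 1150 nurse-hours to go.
Option H (65): use full 700 — 450 nurse-hours to go.
Option A (75): use full 350 — 100 nurse-hours to go.
Option 18 at 115: take 100 of its 350 — requirement met.
Option Z: unused.
Cost = 450×15 + 200×35 + 150×40 + 700×65 + 350×75 + 100×115 = 103000.

103000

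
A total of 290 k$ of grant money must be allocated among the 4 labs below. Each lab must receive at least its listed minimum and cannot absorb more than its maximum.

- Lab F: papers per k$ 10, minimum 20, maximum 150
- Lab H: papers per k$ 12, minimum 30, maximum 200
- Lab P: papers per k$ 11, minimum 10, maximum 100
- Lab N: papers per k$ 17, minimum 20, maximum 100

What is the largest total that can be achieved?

3930

Meeting every minimum uses 20+30+10+20 = 80 k$, leaving 210.
Rank by papers per k$: Lab N 17 > Lab H 12 > Lab P 11 > Lab F 10.
Lab N: +80 to 100 (cap) ; 130 left.
Lab H has room for 170 more but only 130 remain, so it gets 160.
Total = 10×20 + 12×160 + 11×10 + 17×100 = 3930.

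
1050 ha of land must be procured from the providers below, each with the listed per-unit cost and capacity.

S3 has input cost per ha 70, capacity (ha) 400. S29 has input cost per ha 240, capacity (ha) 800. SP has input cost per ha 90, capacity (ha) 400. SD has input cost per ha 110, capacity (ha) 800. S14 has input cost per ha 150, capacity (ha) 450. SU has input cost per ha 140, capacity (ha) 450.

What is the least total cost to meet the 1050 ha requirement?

91500

Fill from the cheapest provider first.
S3 at 70: take all 400 ha ; 650 still needed.
Take 400 from SP at 90 ; need 250 more.
Take 250 from SD at 110 to finish.
SU, S14, S29: unused.
Cost = 400×70 + 400×90 + 250×110 = 91500.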